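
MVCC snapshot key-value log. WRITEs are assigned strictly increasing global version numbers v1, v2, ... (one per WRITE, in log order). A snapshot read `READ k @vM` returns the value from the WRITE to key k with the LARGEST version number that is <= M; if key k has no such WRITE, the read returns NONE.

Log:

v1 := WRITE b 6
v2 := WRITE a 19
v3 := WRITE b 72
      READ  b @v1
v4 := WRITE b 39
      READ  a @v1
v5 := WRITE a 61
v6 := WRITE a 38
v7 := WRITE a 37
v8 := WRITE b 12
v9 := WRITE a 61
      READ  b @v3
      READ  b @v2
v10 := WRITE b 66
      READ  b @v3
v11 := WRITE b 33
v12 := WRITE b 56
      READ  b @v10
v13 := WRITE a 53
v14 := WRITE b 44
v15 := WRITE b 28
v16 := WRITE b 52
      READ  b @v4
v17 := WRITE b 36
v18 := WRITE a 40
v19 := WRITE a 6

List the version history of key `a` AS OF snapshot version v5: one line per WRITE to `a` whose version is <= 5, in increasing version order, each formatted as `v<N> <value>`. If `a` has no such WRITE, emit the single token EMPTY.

Scan writes for key=a with version <= 5:
  v1 WRITE b 6 -> skip
  v2 WRITE a 19 -> keep
  v3 WRITE b 72 -> skip
  v4 WRITE b 39 -> skip
  v5 WRITE a 61 -> keep
  v6 WRITE a 38 -> drop (> snap)
  v7 WRITE a 37 -> drop (> snap)
  v8 WRITE b 12 -> skip
  v9 WRITE a 61 -> drop (> snap)
  v10 WRITE b 66 -> skip
  v11 WRITE b 33 -> skip
  v12 WRITE b 56 -> skip
  v13 WRITE a 53 -> drop (> snap)
  v14 WRITE b 44 -> skip
  v15 WRITE b 28 -> skip
  v16 WRITE b 52 -> skip
  v17 WRITE b 36 -> skip
  v18 WRITE a 40 -> drop (> snap)
  v19 WRITE a 6 -> drop (> snap)
Collected: [(2, 19), (5, 61)]

Answer: v2 19
v5 61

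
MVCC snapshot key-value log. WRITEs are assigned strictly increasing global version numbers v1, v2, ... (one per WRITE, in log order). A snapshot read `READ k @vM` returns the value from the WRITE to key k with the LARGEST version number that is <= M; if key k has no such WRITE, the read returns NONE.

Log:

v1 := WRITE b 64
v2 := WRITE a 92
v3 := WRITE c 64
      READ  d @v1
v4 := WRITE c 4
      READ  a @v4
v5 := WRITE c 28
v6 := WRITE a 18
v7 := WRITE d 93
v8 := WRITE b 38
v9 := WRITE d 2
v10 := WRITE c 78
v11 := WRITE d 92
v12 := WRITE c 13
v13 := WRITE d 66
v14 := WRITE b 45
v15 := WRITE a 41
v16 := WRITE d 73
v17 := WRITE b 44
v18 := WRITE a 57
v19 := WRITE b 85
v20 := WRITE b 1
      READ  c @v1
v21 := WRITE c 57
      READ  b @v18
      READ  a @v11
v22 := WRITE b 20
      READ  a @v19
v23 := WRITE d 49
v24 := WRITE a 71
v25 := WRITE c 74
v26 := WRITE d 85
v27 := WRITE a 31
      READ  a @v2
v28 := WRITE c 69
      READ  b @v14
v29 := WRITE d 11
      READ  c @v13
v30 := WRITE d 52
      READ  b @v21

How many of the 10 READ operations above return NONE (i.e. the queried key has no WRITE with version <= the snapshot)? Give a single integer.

Answer: 2

Derivation:
v1: WRITE b=64  (b history now [(1, 64)])
v2: WRITE a=92  (a history now [(2, 92)])
v3: WRITE c=64  (c history now [(3, 64)])
READ d @v1: history=[] -> no version <= 1 -> NONE
v4: WRITE c=4  (c history now [(3, 64), (4, 4)])
READ a @v4: history=[(2, 92)] -> pick v2 -> 92
v5: WRITE c=28  (c history now [(3, 64), (4, 4), (5, 28)])
v6: WRITE a=18  (a history now [(2, 92), (6, 18)])
v7: WRITE d=93  (d history now [(7, 93)])
v8: WRITE b=38  (b history now [(1, 64), (8, 38)])
v9: WRITE d=2  (d history now [(7, 93), (9, 2)])
v10: WRITE c=78  (c history now [(3, 64), (4, 4), (5, 28), (10, 78)])
v11: WRITE d=92  (d history now [(7, 93), (9, 2), (11, 92)])
v12: WRITE c=13  (c history now [(3, 64), (4, 4), (5, 28), (10, 78), (12, 13)])
v13: WRITE d=66  (d history now [(7, 93), (9, 2), (11, 92), (13, 66)])
v14: WRITE b=45  (b history now [(1, 64), (8, 38), (14, 45)])
v15: WRITE a=41  (a history now [(2, 92), (6, 18), (15, 41)])
v16: WRITE d=73  (d history now [(7, 93), (9, 2), (11, 92), (13, 66), (16, 73)])
v17: WRITE b=44  (b history now [(1, 64), (8, 38), (14, 45), (17, 44)])
v18: WRITE a=57  (a history now [(2, 92), (6, 18), (15, 41), (18, 57)])
v19: WRITE b=85  (b history now [(1, 64), (8, 38), (14, 45), (17, 44), (19, 85)])
v20: WRITE b=1  (b history now [(1, 64), (8, 38), (14, 45), (17, 44), (19, 85), (20, 1)])
READ c @v1: history=[(3, 64), (4, 4), (5, 28), (10, 78), (12, 13)] -> no version <= 1 -> NONE
v21: WRITE c=57  (c history now [(3, 64), (4, 4), (5, 28), (10, 78), (12, 13), (21, 57)])
READ b @v18: history=[(1, 64), (8, 38), (14, 45), (17, 44), (19, 85), (20, 1)] -> pick v17 -> 44
READ a @v11: history=[(2, 92), (6, 18), (15, 41), (18, 57)] -> pick v6 -> 18
v22: WRITE b=20  (b history now [(1, 64), (8, 38), (14, 45), (17, 44), (19, 85), (20, 1), (22, 20)])
READ a @v19: history=[(2, 92), (6, 18), (15, 41), (18, 57)] -> pick v18 -> 57
v23: WRITE d=49  (d history now [(7, 93), (9, 2), (11, 92), (13, 66), (16, 73), (23, 49)])
v24: WRITE a=71  (a history now [(2, 92), (6, 18), (15, 41), (18, 57), (24, 71)])
v25: WRITE c=74  (c history now [(3, 64), (4, 4), (5, 28), (10, 78), (12, 13), (21, 57), (25, 74)])
v26: WRITE d=85  (d history now [(7, 93), (9, 2), (11, 92), (13, 66), (16, 73), (23, 49), (26, 85)])
v27: WRITE a=31  (a history now [(2, 92), (6, 18), (15, 41), (18, 57), (24, 71), (27, 31)])
READ a @v2: history=[(2, 92), (6, 18), (15, 41), (18, 57), (24, 71), (27, 31)] -> pick v2 -> 92
v28: WRITE c=69  (c history now [(3, 64), (4, 4), (5, 28), (10, 78), (12, 13), (21, 57), (25, 74), (28, 69)])
READ b @v14: history=[(1, 64), (8, 38), (14, 45), (17, 44), (19, 85), (20, 1), (22, 20)] -> pick v14 -> 45
v29: WRITE d=11  (d history now [(7, 93), (9, 2), (11, 92), (13, 66), (16, 73), (23, 49), (26, 85), (29, 11)])
READ c @v13: history=[(3, 64), (4, 4), (5, 28), (10, 78), (12, 13), (21, 57), (25, 74), (28, 69)] -> pick v12 -> 13
v30: WRITE d=52  (d history now [(7, 93), (9, 2), (11, 92), (13, 66), (16, 73), (23, 49), (26, 85), (29, 11), (30, 52)])
READ b @v21: history=[(1, 64), (8, 38), (14, 45), (17, 44), (19, 85), (20, 1), (22, 20)] -> pick v20 -> 1
Read results in order: ['NONE', '92', 'NONE', '44', '18', '57', '92', '45', '13', '1']
NONE count = 2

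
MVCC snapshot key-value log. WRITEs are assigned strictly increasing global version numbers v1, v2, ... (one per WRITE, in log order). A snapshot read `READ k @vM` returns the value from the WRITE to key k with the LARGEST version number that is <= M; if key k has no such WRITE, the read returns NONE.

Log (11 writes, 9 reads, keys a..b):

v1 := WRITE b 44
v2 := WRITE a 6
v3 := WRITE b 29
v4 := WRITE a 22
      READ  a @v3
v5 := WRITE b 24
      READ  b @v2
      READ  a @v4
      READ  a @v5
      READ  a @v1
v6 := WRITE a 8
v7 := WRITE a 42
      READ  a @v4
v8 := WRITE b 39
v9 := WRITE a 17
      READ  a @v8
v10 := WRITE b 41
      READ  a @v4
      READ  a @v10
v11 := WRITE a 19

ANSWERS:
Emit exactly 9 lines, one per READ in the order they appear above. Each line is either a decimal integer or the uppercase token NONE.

v1: WRITE b=44  (b history now [(1, 44)])
v2: WRITE a=6  (a history now [(2, 6)])
v3: WRITE b=29  (b history now [(1, 44), (3, 29)])
v4: WRITE a=22  (a history now [(2, 6), (4, 22)])
READ a @v3: history=[(2, 6), (4, 22)] -> pick v2 -> 6
v5: WRITE b=24  (b history now [(1, 44), (3, 29), (5, 24)])
READ b @v2: history=[(1, 44), (3, 29), (5, 24)] -> pick v1 -> 44
READ a @v4: history=[(2, 6), (4, 22)] -> pick v4 -> 22
READ a @v5: history=[(2, 6), (4, 22)] -> pick v4 -> 22
READ a @v1: history=[(2, 6), (4, 22)] -> no version <= 1 -> NONE
v6: WRITE a=8  (a history now [(2, 6), (4, 22), (6, 8)])
v7: WRITE a=42  (a history now [(2, 6), (4, 22), (6, 8), (7, 42)])
READ a @v4: history=[(2, 6), (4, 22), (6, 8), (7, 42)] -> pick v4 -> 22
v8: WRITE b=39  (b history now [(1, 44), (3, 29), (5, 24), (8, 39)])
v9: WRITE a=17  (a history now [(2, 6), (4, 22), (6, 8), (7, 42), (9, 17)])
READ a @v8: history=[(2, 6), (4, 22), (6, 8), (7, 42), (9, 17)] -> pick v7 -> 42
v10: WRITE b=41  (b history now [(1, 44), (3, 29), (5, 24), (8, 39), (10, 41)])
READ a @v4: history=[(2, 6), (4, 22), (6, 8), (7, 42), (9, 17)] -> pick v4 -> 22
READ a @v10: history=[(2, 6), (4, 22), (6, 8), (7, 42), (9, 17)] -> pick v9 -> 17
v11: WRITE a=19  (a history now [(2, 6), (4, 22), (6, 8), (7, 42), (9, 17), (11, 19)])

Answer: 6
44
22
22
NONE
22
42
22
17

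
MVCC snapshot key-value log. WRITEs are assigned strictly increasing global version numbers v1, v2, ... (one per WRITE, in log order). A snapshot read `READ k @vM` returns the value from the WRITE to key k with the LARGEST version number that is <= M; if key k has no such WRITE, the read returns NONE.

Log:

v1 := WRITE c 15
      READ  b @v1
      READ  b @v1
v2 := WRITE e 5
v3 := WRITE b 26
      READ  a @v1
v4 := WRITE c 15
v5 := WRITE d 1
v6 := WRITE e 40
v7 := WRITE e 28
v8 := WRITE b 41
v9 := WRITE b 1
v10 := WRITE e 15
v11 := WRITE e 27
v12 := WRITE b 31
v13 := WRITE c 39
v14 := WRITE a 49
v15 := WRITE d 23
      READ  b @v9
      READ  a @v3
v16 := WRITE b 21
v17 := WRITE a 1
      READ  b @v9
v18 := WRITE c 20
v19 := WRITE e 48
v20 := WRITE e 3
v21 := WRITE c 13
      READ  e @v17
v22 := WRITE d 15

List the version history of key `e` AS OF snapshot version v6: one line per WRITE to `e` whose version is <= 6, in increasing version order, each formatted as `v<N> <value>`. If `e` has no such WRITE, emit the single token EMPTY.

Answer: v2 5
v6 40

Derivation:
Scan writes for key=e with version <= 6:
  v1 WRITE c 15 -> skip
  v2 WRITE e 5 -> keep
  v3 WRITE b 26 -> skip
  v4 WRITE c 15 -> skip
  v5 WRITE d 1 -> skip
  v6 WRITE e 40 -> keep
  v7 WRITE e 28 -> drop (> snap)
  v8 WRITE b 41 -> skip
  v9 WRITE b 1 -> skip
  v10 WRITE e 15 -> drop (> snap)
  v11 WRITE e 27 -> drop (> snap)
  v12 WRITE b 31 -> skip
  v13 WRITE c 39 -> skip
  v14 WRITE a 49 -> skip
  v15 WRITE d 23 -> skip
  v16 WRITE b 21 -> skip
  v17 WRITE a 1 -> skip
  v18 WRITE c 20 -> skip
  v19 WRITE e 48 -> drop (> snap)
  v20 WRITE e 3 -> drop (> snap)
  v21 WRITE c 13 -> skip
  v22 WRITE d 15 -> skip
Collected: [(2, 5), (6, 40)]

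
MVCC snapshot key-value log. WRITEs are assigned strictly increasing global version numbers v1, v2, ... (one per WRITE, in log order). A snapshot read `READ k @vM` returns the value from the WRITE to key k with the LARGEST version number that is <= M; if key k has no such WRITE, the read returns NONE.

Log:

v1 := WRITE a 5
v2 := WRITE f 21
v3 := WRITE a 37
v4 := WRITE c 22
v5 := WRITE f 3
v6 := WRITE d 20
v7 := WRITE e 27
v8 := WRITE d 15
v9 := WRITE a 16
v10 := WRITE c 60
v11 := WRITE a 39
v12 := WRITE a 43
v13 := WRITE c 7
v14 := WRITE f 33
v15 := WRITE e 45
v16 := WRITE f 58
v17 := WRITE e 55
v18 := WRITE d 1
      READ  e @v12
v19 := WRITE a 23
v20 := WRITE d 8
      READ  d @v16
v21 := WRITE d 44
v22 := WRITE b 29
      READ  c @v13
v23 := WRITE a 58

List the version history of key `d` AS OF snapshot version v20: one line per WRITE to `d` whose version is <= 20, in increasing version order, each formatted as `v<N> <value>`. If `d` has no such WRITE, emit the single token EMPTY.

Scan writes for key=d with version <= 20:
  v1 WRITE a 5 -> skip
  v2 WRITE f 21 -> skip
  v3 WRITE a 37 -> skip
  v4 WRITE c 22 -> skip
  v5 WRITE f 3 -> skip
  v6 WRITE d 20 -> keep
  v7 WRITE e 27 -> skip
  v8 WRITE d 15 -> keep
  v9 WRITE a 16 -> skip
  v10 WRITE c 60 -> skip
  v11 WRITE a 39 -> skip
  v12 WRITE a 43 -> skip
  v13 WRITE c 7 -> skip
  v14 WRITE f 33 -> skip
  v15 WRITE e 45 -> skip
  v16 WRITE f 58 -> skip
  v17 WRITE e 55 -> skip
  v18 WRITE d 1 -> keep
  v19 WRITE a 23 -> skip
  v20 WRITE d 8 -> keep
  v21 WRITE d 44 -> drop (> snap)
  v22 WRITE b 29 -> skip
  v23 WRITE a 58 -> skip
Collected: [(6, 20), (8, 15), (18, 1), (20, 8)]

Answer: v6 20
v8 15
v18 1
v20 8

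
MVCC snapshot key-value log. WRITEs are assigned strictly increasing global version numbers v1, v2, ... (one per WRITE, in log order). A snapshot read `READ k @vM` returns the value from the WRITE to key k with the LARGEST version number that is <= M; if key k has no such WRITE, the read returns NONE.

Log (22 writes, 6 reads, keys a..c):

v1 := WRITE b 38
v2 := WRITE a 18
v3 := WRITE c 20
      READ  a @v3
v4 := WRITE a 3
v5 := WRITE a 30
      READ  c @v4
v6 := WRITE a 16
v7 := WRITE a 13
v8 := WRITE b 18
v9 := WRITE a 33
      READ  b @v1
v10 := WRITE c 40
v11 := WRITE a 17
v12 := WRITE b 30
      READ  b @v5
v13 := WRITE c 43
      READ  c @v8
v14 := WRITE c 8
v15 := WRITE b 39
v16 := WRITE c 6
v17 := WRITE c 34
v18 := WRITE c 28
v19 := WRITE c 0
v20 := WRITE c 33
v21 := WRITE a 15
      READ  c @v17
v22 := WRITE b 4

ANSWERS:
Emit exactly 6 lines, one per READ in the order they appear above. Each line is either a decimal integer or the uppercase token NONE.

Answer: 18
20
38
38
20
34

Derivation:
v1: WRITE b=38  (b history now [(1, 38)])
v2: WRITE a=18  (a history now [(2, 18)])
v3: WRITE c=20  (c history now [(3, 20)])
READ a @v3: history=[(2, 18)] -> pick v2 -> 18
v4: WRITE a=3  (a history now [(2, 18), (4, 3)])
v5: WRITE a=30  (a history now [(2, 18), (4, 3), (5, 30)])
READ c @v4: history=[(3, 20)] -> pick v3 -> 20
v6: WRITE a=16  (a history now [(2, 18), (4, 3), (5, 30), (6, 16)])
v7: WRITE a=13  (a history now [(2, 18), (4, 3), (5, 30), (6, 16), (7, 13)])
v8: WRITE b=18  (b history now [(1, 38), (8, 18)])
v9: WRITE a=33  (a history now [(2, 18), (4, 3), (5, 30), (6, 16), (7, 13), (9, 33)])
READ b @v1: history=[(1, 38), (8, 18)] -> pick v1 -> 38
v10: WRITE c=40  (c history now [(3, 20), (10, 40)])
v11: WRITE a=17  (a history now [(2, 18), (4, 3), (5, 30), (6, 16), (7, 13), (9, 33), (11, 17)])
v12: WRITE b=30  (b history now [(1, 38), (8, 18), (12, 30)])
READ b @v5: history=[(1, 38), (8, 18), (12, 30)] -> pick v1 -> 38
v13: WRITE c=43  (c history now [(3, 20), (10, 40), (13, 43)])
READ c @v8: history=[(3, 20), (10, 40), (13, 43)] -> pick v3 -> 20
v14: WRITE c=8  (c history now [(3, 20), (10, 40), (13, 43), (14, 8)])
v15: WRITE b=39  (b history now [(1, 38), (8, 18), (12, 30), (15, 39)])
v16: WRITE c=6  (c history now [(3, 20), (10, 40), (13, 43), (14, 8), (16, 6)])
v17: WRITE c=34  (c history now [(3, 20), (10, 40), (13, 43), (14, 8), (16, 6), (17, 34)])
v18: WRITE c=28  (c history now [(3, 20), (10, 40), (13, 43), (14, 8), (16, 6), (17, 34), (18, 28)])
v19: WRITE c=0  (c history now [(3, 20), (10, 40), (13, 43), (14, 8), (16, 6), (17, 34), (18, 28), (19, 0)])
v20: WRITE c=33  (c history now [(3, 20), (10, 40), (13, 43), (14, 8), (16, 6), (17, 34), (18, 28), (19, 0), (20, 33)])
v21: WRITE a=15  (a history now [(2, 18), (4, 3), (5, 30), (6, 16), (7, 13), (9, 33), (11, 17), (21, 15)])
READ c @v17: history=[(3, 20), (10, 40), (13, 43), (14, 8), (16, 6), (17, 34), (18, 28), (19, 0), (20, 33)] -> pick v17 -> 34
v22: WRITE b=4  (b history now [(1, 38), (8, 18), (12, 30), (15, 39), (22, 4)])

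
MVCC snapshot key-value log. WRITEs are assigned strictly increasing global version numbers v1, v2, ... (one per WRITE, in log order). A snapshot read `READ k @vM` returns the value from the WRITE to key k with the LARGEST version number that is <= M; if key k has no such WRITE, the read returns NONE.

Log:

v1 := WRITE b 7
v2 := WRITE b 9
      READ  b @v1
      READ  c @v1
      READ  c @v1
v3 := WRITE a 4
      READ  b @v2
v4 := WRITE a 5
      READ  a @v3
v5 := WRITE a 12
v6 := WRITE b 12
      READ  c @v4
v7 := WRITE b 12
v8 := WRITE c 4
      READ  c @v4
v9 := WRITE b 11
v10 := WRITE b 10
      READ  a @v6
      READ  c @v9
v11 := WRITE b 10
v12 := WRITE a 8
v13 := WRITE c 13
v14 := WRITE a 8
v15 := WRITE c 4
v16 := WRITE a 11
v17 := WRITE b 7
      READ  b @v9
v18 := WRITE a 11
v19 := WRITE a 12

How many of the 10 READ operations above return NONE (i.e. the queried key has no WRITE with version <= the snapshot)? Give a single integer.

v1: WRITE b=7  (b history now [(1, 7)])
v2: WRITE b=9  (b history now [(1, 7), (2, 9)])
READ b @v1: history=[(1, 7), (2, 9)] -> pick v1 -> 7
READ c @v1: history=[] -> no version <= 1 -> NONE
READ c @v1: history=[] -> no version <= 1 -> NONE
v3: WRITE a=4  (a history now [(3, 4)])
READ b @v2: history=[(1, 7), (2, 9)] -> pick v2 -> 9
v4: WRITE a=5  (a history now [(3, 4), (4, 5)])
READ a @v3: history=[(3, 4), (4, 5)] -> pick v3 -> 4
v5: WRITE a=12  (a history now [(3, 4), (4, 5), (5, 12)])
v6: WRITE b=12  (b history now [(1, 7), (2, 9), (6, 12)])
READ c @v4: history=[] -> no version <= 4 -> NONE
v7: WRITE b=12  (b history now [(1, 7), (2, 9), (6, 12), (7, 12)])
v8: WRITE c=4  (c history now [(8, 4)])
READ c @v4: history=[(8, 4)] -> no version <= 4 -> NONE
v9: WRITE b=11  (b history now [(1, 7), (2, 9), (6, 12), (7, 12), (9, 11)])
v10: WRITE b=10  (b history now [(1, 7), (2, 9), (6, 12), (7, 12), (9, 11), (10, 10)])
READ a @v6: history=[(3, 4), (4, 5), (5, 12)] -> pick v5 -> 12
READ c @v9: history=[(8, 4)] -> pick v8 -> 4
v11: WRITE b=10  (b history now [(1, 7), (2, 9), (6, 12), (7, 12), (9, 11), (10, 10), (11, 10)])
v12: WRITE a=8  (a history now [(3, 4), (4, 5), (5, 12), (12, 8)])
v13: WRITE c=13  (c history now [(8, 4), (13, 13)])
v14: WRITE a=8  (a history now [(3, 4), (4, 5), (5, 12), (12, 8), (14, 8)])
v15: WRITE c=4  (c history now [(8, 4), (13, 13), (15, 4)])
v16: WRITE a=11  (a history now [(3, 4), (4, 5), (5, 12), (12, 8), (14, 8), (16, 11)])
v17: WRITE b=7  (b history now [(1, 7), (2, 9), (6, 12), (7, 12), (9, 11), (10, 10), (11, 10), (17, 7)])
READ b @v9: history=[(1, 7), (2, 9), (6, 12), (7, 12), (9, 11), (10, 10), (11, 10), (17, 7)] -> pick v9 -> 11
v18: WRITE a=11  (a history now [(3, 4), (4, 5), (5, 12), (12, 8), (14, 8), (16, 11), (18, 11)])
v19: WRITE a=12  (a history now [(3, 4), (4, 5), (5, 12), (12, 8), (14, 8), (16, 11), (18, 11), (19, 12)])
Read results in order: ['7', 'NONE', 'NONE', '9', '4', 'NONE', 'NONE', '12', '4', '11']
NONE count = 4

Answer: 4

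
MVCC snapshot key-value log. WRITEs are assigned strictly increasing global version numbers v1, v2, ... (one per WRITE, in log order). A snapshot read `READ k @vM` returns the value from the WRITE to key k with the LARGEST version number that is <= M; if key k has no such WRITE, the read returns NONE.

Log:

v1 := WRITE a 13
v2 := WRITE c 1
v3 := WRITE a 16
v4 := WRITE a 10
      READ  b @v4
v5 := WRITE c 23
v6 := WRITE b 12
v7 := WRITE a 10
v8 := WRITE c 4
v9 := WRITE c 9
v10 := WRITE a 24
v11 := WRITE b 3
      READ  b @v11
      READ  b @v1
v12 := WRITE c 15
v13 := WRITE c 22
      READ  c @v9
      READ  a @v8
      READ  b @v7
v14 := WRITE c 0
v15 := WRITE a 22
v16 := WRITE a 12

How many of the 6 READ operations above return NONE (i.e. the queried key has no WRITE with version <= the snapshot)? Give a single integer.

Answer: 2

Derivation:
v1: WRITE a=13  (a history now [(1, 13)])
v2: WRITE c=1  (c history now [(2, 1)])
v3: WRITE a=16  (a history now [(1, 13), (3, 16)])
v4: WRITE a=10  (a history now [(1, 13), (3, 16), (4, 10)])
READ b @v4: history=[] -> no version <= 4 -> NONE
v5: WRITE c=23  (c history now [(2, 1), (5, 23)])
v6: WRITE b=12  (b history now [(6, 12)])
v7: WRITE a=10  (a history now [(1, 13), (3, 16), (4, 10), (7, 10)])
v8: WRITE c=4  (c history now [(2, 1), (5, 23), (8, 4)])
v9: WRITE c=9  (c history now [(2, 1), (5, 23), (8, 4), (9, 9)])
v10: WRITE a=24  (a history now [(1, 13), (3, 16), (4, 10), (7, 10), (10, 24)])
v11: WRITE b=3  (b history now [(6, 12), (11, 3)])
READ b @v11: history=[(6, 12), (11, 3)] -> pick v11 -> 3
READ b @v1: history=[(6, 12), (11, 3)] -> no version <= 1 -> NONE
v12: WRITE c=15  (c history now [(2, 1), (5, 23), (8, 4), (9, 9), (12, 15)])
v13: WRITE c=22  (c history now [(2, 1), (5, 23), (8, 4), (9, 9), (12, 15), (13, 22)])
READ c @v9: history=[(2, 1), (5, 23), (8, 4), (9, 9), (12, 15), (13, 22)] -> pick v9 -> 9
READ a @v8: history=[(1, 13), (3, 16), (4, 10), (7, 10), (10, 24)] -> pick v7 -> 10
READ b @v7: history=[(6, 12), (11, 3)] -> pick v6 -> 12
v14: WRITE c=0  (c history now [(2, 1), (5, 23), (8, 4), (9, 9), (12, 15), (13, 22), (14, 0)])
v15: WRITE a=22  (a history now [(1, 13), (3, 16), (4, 10), (7, 10), (10, 24), (15, 22)])
v16: WRITE a=12  (a history now [(1, 13), (3, 16), (4, 10), (7, 10), (10, 24), (15, 22), (16, 12)])
Read results in order: ['NONE', '3', 'NONE', '9', '10', '12']
NONE count = 2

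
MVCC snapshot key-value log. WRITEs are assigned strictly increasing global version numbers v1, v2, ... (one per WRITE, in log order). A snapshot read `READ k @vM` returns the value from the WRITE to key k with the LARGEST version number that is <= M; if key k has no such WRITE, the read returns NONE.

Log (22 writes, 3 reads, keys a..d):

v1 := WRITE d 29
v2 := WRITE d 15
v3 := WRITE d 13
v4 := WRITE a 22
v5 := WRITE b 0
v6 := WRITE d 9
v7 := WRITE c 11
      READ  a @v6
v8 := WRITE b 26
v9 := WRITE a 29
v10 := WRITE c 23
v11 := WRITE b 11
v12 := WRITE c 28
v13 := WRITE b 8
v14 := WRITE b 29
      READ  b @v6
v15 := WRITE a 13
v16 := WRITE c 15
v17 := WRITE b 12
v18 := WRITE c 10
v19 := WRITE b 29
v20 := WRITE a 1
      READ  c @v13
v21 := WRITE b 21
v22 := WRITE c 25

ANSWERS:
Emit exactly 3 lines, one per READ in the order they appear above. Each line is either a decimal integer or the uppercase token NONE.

Answer: 22
0
28

Derivation:
v1: WRITE d=29  (d history now [(1, 29)])
v2: WRITE d=15  (d history now [(1, 29), (2, 15)])
v3: WRITE d=13  (d history now [(1, 29), (2, 15), (3, 13)])
v4: WRITE a=22  (a history now [(4, 22)])
v5: WRITE b=0  (b history now [(5, 0)])
v6: WRITE d=9  (d history now [(1, 29), (2, 15), (3, 13), (6, 9)])
v7: WRITE c=11  (c history now [(7, 11)])
READ a @v6: history=[(4, 22)] -> pick v4 -> 22
v8: WRITE b=26  (b history now [(5, 0), (8, 26)])
v9: WRITE a=29  (a history now [(4, 22), (9, 29)])
v10: WRITE c=23  (c history now [(7, 11), (10, 23)])
v11: WRITE b=11  (b history now [(5, 0), (8, 26), (11, 11)])
v12: WRITE c=28  (c history now [(7, 11), (10, 23), (12, 28)])
v13: WRITE b=8  (b history now [(5, 0), (8, 26), (11, 11), (13, 8)])
v14: WRITE b=29  (b history now [(5, 0), (8, 26), (11, 11), (13, 8), (14, 29)])
READ b @v6: history=[(5, 0), (8, 26), (11, 11), (13, 8), (14, 29)] -> pick v5 -> 0
v15: WRITE a=13  (a history now [(4, 22), (9, 29), (15, 13)])
v16: WRITE c=15  (c history now [(7, 11), (10, 23), (12, 28), (16, 15)])
v17: WRITE b=12  (b history now [(5, 0), (8, 26), (11, 11), (13, 8), (14, 29), (17, 12)])
v18: WRITE c=10  (c history now [(7, 11), (10, 23), (12, 28), (16, 15), (18, 10)])
v19: WRITE b=29  (b history now [(5, 0), (8, 26), (11, 11), (13, 8), (14, 29), (17, 12), (19, 29)])
v20: WRITE a=1  (a history now [(4, 22), (9, 29), (15, 13), (20, 1)])
READ c @v13: history=[(7, 11), (10, 23), (12, 28), (16, 15), (18, 10)] -> pick v12 -> 28
v21: WRITE b=21  (b history now [(5, 0), (8, 26), (11, 11), (13, 8), (14, 29), (17, 12), (19, 29), (21, 21)])
v22: WRITE c=25  (c history now [(7, 11), (10, 23), (12, 28), (16, 15), (18, 10), (22, 25)])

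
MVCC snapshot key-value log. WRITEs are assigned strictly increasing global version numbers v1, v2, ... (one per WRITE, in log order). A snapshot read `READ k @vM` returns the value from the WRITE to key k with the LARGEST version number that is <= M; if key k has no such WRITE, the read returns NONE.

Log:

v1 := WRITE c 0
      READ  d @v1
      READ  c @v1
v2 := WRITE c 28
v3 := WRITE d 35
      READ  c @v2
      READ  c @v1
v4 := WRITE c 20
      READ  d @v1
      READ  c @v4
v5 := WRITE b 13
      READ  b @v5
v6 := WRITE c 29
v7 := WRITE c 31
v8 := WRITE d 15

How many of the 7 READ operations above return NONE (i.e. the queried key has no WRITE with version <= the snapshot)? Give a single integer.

Answer: 2

Derivation:
v1: WRITE c=0  (c history now [(1, 0)])
READ d @v1: history=[] -> no version <= 1 -> NONE
READ c @v1: history=[(1, 0)] -> pick v1 -> 0
v2: WRITE c=28  (c history now [(1, 0), (2, 28)])
v3: WRITE d=35  (d history now [(3, 35)])
READ c @v2: history=[(1, 0), (2, 28)] -> pick v2 -> 28
READ c @v1: history=[(1, 0), (2, 28)] -> pick v1 -> 0
v4: WRITE c=20  (c history now [(1, 0), (2, 28), (4, 20)])
READ d @v1: history=[(3, 35)] -> no version <= 1 -> NONE
READ c @v4: history=[(1, 0), (2, 28), (4, 20)] -> pick v4 -> 20
v5: WRITE b=13  (b history now [(5, 13)])
READ b @v5: history=[(5, 13)] -> pick v5 -> 13
v6: WRITE c=29  (c history now [(1, 0), (2, 28), (4, 20), (6, 29)])
v7: WRITE c=31  (c history now [(1, 0), (2, 28), (4, 20), (6, 29), (7, 31)])
v8: WRITE d=15  (d history now [(3, 35), (8, 15)])
Read results in order: ['NONE', '0', '28', '0', 'NONE', '20', '13']
NONE count = 2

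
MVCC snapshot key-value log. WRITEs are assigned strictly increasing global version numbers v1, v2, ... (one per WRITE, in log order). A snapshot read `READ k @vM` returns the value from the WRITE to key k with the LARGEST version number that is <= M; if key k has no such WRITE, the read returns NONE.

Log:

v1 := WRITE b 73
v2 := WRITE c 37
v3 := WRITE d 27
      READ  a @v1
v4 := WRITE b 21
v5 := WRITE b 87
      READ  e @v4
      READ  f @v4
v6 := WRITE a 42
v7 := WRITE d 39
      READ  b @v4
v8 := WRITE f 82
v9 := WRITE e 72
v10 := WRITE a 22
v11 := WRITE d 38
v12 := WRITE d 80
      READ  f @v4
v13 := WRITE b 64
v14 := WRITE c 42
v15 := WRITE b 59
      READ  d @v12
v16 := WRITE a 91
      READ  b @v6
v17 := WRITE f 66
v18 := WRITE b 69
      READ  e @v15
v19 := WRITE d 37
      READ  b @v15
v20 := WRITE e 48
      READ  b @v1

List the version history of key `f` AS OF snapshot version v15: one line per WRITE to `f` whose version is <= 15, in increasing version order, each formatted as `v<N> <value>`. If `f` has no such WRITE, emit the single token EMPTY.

Answer: v8 82

Derivation:
Scan writes for key=f with version <= 15:
  v1 WRITE b 73 -> skip
  v2 WRITE c 37 -> skip
  v3 WRITE d 27 -> skip
  v4 WRITE b 21 -> skip
  v5 WRITE b 87 -> skip
  v6 WRITE a 42 -> skip
  v7 WRITE d 39 -> skip
  v8 WRITE f 82 -> keep
  v9 WRITE e 72 -> skip
  v10 WRITE a 22 -> skip
  v11 WRITE d 38 -> skip
  v12 WRITE d 80 -> skip
  v13 WRITE b 64 -> skip
  v14 WRITE c 42 -> skip
  v15 WRITE b 59 -> skip
  v16 WRITE a 91 -> skip
  v17 WRITE f 66 -> drop (> snap)
  v18 WRITE b 69 -> skip
  v19 WRITE d 37 -> skip
  v20 WRITE e 48 -> skip
Collected: [(8, 82)]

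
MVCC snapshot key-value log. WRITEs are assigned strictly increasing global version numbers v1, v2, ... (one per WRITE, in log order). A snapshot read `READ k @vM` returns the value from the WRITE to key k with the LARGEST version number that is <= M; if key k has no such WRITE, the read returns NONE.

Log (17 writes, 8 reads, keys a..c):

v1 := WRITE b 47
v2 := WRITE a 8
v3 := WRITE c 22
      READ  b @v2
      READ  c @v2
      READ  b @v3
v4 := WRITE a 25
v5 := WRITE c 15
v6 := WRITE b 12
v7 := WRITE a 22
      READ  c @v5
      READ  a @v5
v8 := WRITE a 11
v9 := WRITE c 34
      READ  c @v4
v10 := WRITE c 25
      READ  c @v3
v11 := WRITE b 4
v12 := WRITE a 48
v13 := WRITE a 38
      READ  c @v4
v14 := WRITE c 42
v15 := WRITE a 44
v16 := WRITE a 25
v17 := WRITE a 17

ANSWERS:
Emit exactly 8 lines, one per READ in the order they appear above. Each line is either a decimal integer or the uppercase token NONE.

v1: WRITE b=47  (b history now [(1, 47)])
v2: WRITE a=8  (a history now [(2, 8)])
v3: WRITE c=22  (c history now [(3, 22)])
READ b @v2: history=[(1, 47)] -> pick v1 -> 47
READ c @v2: history=[(3, 22)] -> no version <= 2 -> NONE
READ b @v3: history=[(1, 47)] -> pick v1 -> 47
v4: WRITE a=25  (a history now [(2, 8), (4, 25)])
v5: WRITE c=15  (c history now [(3, 22), (5, 15)])
v6: WRITE b=12  (b history now [(1, 47), (6, 12)])
v7: WRITE a=22  (a history now [(2, 8), (4, 25), (7, 22)])
READ c @v5: history=[(3, 22), (5, 15)] -> pick v5 -> 15
READ a @v5: history=[(2, 8), (4, 25), (7, 22)] -> pick v4 -> 25
v8: WRITE a=11  (a history now [(2, 8), (4, 25), (7, 22), (8, 11)])
v9: WRITE c=34  (c history now [(3, 22), (5, 15), (9, 34)])
READ c @v4: history=[(3, 22), (5, 15), (9, 34)] -> pick v3 -> 22
v10: WRITE c=25  (c history now [(3, 22), (5, 15), (9, 34), (10, 25)])
READ c @v3: history=[(3, 22), (5, 15), (9, 34), (10, 25)] -> pick v3 -> 22
v11: WRITE b=4  (b history now [(1, 47), (6, 12), (11, 4)])
v12: WRITE a=48  (a history now [(2, 8), (4, 25), (7, 22), (8, 11), (12, 48)])
v13: WRITE a=38  (a history now [(2, 8), (4, 25), (7, 22), (8, 11), (12, 48), (13, 38)])
READ c @v4: history=[(3, 22), (5, 15), (9, 34), (10, 25)] -> pick v3 -> 22
v14: WRITE c=42  (c history now [(3, 22), (5, 15), (9, 34), (10, 25), (14, 42)])
v15: WRITE a=44  (a history now [(2, 8), (4, 25), (7, 22), (8, 11), (12, 48), (13, 38), (15, 44)])
v16: WRITE a=25  (a history now [(2, 8), (4, 25), (7, 22), (8, 11), (12, 48), (13, 38), (15, 44), (16, 25)])
v17: WRITE a=17  (a history now [(2, 8), (4, 25), (7, 22), (8, 11), (12, 48), (13, 38), (15, 44), (16, 25), (17, 17)])

Answer: 47
NONE
47
15
25
22
22
22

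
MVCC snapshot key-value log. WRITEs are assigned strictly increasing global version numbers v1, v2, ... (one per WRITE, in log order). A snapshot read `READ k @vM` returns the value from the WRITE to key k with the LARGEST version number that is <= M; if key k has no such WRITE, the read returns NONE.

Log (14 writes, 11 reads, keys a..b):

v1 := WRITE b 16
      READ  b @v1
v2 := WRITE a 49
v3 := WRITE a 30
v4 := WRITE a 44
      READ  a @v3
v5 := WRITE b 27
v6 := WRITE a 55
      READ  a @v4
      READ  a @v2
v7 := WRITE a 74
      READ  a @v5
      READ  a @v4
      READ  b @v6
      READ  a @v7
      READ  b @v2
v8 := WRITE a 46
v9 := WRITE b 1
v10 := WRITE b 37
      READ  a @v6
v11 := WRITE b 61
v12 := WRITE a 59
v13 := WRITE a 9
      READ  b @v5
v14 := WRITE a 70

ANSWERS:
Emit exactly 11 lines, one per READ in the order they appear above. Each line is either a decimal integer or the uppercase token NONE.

v1: WRITE b=16  (b history now [(1, 16)])
READ b @v1: history=[(1, 16)] -> pick v1 -> 16
v2: WRITE a=49  (a history now [(2, 49)])
v3: WRITE a=30  (a history now [(2, 49), (3, 30)])
v4: WRITE a=44  (a history now [(2, 49), (3, 30), (4, 44)])
READ a @v3: history=[(2, 49), (3, 30), (4, 44)] -> pick v3 -> 30
v5: WRITE b=27  (b history now [(1, 16), (5, 27)])
v6: WRITE a=55  (a history now [(2, 49), (3, 30), (4, 44), (6, 55)])
READ a @v4: history=[(2, 49), (3, 30), (4, 44), (6, 55)] -> pick v4 -> 44
READ a @v2: history=[(2, 49), (3, 30), (4, 44), (6, 55)] -> pick v2 -> 49
v7: WRITE a=74  (a history now [(2, 49), (3, 30), (4, 44), (6, 55), (7, 74)])
READ a @v5: history=[(2, 49), (3, 30), (4, 44), (6, 55), (7, 74)] -> pick v4 -> 44
READ a @v4: history=[(2, 49), (3, 30), (4, 44), (6, 55), (7, 74)] -> pick v4 -> 44
READ b @v6: history=[(1, 16), (5, 27)] -> pick v5 -> 27
READ a @v7: history=[(2, 49), (3, 30), (4, 44), (6, 55), (7, 74)] -> pick v7 -> 74
READ b @v2: history=[(1, 16), (5, 27)] -> pick v1 -> 16
v8: WRITE a=46  (a history now [(2, 49), (3, 30), (4, 44), (6, 55), (7, 74), (8, 46)])
v9: WRITE b=1  (b history now [(1, 16), (5, 27), (9, 1)])
v10: WRITE b=37  (b history now [(1, 16), (5, 27), (9, 1), (10, 37)])
READ a @v6: history=[(2, 49), (3, 30), (4, 44), (6, 55), (7, 74), (8, 46)] -> pick v6 -> 55
v11: WRITE b=61  (b history now [(1, 16), (5, 27), (9, 1), (10, 37), (11, 61)])
v12: WRITE a=59  (a history now [(2, 49), (3, 30), (4, 44), (6, 55), (7, 74), (8, 46), (12, 59)])
v13: WRITE a=9  (a history now [(2, 49), (3, 30), (4, 44), (6, 55), (7, 74), (8, 46), (12, 59), (13, 9)])
READ b @v5: history=[(1, 16), (5, 27), (9, 1), (10, 37), (11, 61)] -> pick v5 -> 27
v14: WRITE a=70  (a history now [(2, 49), (3, 30), (4, 44), (6, 55), (7, 74), (8, 46), (12, 59), (13, 9), (14, 70)])

Answer: 16
30
44
49
44
44
27
74
16
55
27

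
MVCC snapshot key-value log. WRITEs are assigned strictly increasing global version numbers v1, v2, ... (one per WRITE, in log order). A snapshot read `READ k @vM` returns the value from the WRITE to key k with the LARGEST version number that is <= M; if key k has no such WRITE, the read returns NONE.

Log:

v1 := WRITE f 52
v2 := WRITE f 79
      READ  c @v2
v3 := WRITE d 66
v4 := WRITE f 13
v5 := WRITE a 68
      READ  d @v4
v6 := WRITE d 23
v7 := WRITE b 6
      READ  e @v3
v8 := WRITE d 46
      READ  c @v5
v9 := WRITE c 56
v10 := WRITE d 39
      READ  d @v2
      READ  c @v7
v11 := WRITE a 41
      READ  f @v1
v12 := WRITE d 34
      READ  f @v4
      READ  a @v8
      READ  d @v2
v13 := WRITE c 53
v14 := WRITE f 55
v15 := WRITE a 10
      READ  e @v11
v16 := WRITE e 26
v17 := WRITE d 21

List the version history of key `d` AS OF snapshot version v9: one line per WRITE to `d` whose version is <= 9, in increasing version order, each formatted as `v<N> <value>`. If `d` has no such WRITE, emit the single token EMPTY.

Scan writes for key=d with version <= 9:
  v1 WRITE f 52 -> skip
  v2 WRITE f 79 -> skip
  v3 WRITE d 66 -> keep
  v4 WRITE f 13 -> skip
  v5 WRITE a 68 -> skip
  v6 WRITE d 23 -> keep
  v7 WRITE b 6 -> skip
  v8 WRITE d 46 -> keep
  v9 WRITE c 56 -> skip
  v10 WRITE d 39 -> drop (> snap)
  v11 WRITE a 41 -> skip
  v12 WRITE d 34 -> drop (> snap)
  v13 WRITE c 53 -> skip
  v14 WRITE f 55 -> skip
  v15 WRITE a 10 -> skip
  v16 WRITE e 26 -> skip
  v17 WRITE d 21 -> drop (> snap)
Collected: [(3, 66), (6, 23), (8, 46)]

Answer: v3 66
v6 23
v8 46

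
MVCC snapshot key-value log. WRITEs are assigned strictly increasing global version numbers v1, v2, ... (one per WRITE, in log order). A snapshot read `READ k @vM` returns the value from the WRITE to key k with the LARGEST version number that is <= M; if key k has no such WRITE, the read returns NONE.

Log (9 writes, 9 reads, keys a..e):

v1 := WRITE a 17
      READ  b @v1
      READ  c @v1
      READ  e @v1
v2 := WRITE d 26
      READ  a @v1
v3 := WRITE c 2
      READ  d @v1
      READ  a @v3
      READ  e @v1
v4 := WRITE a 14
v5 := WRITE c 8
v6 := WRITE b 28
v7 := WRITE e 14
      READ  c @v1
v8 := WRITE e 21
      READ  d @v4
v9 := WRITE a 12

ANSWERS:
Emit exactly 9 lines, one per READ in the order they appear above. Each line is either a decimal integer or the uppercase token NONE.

Answer: NONE
NONE
NONE
17
NONE
17
NONE
NONE
26

Derivation:
v1: WRITE a=17  (a history now [(1, 17)])
READ b @v1: history=[] -> no version <= 1 -> NONE
READ c @v1: history=[] -> no version <= 1 -> NONE
READ e @v1: history=[] -> no version <= 1 -> NONE
v2: WRITE d=26  (d history now [(2, 26)])
READ a @v1: history=[(1, 17)] -> pick v1 -> 17
v3: WRITE c=2  (c history now [(3, 2)])
READ d @v1: history=[(2, 26)] -> no version <= 1 -> NONE
READ a @v3: history=[(1, 17)] -> pick v1 -> 17
READ e @v1: history=[] -> no version <= 1 -> NONE
v4: WRITE a=14  (a history now [(1, 17), (4, 14)])
v5: WRITE c=8  (c history now [(3, 2), (5, 8)])
v6: WRITE b=28  (b history now [(6, 28)])
v7: WRITE e=14  (e history now [(7, 14)])
READ c @v1: history=[(3, 2), (5, 8)] -> no version <= 1 -> NONE
v8: WRITE e=21  (e history now [(7, 14), (8, 21)])
READ d @v4: history=[(2, 26)] -> pick v2 -> 26
v9: WRITE a=12  (a history now [(1, 17), (4, 14), (9, 12)])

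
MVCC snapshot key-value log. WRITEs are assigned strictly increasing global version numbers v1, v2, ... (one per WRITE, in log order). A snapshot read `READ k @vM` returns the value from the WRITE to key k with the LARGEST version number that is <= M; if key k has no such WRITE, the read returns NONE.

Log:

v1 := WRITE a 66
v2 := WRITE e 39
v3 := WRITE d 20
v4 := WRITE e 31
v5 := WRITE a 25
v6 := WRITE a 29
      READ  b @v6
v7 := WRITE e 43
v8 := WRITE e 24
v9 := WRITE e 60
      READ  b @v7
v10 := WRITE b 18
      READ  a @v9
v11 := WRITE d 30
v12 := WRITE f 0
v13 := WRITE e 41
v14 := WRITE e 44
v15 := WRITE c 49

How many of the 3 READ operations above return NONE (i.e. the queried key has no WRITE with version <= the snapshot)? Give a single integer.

v1: WRITE a=66  (a history now [(1, 66)])
v2: WRITE e=39  (e history now [(2, 39)])
v3: WRITE d=20  (d history now [(3, 20)])
v4: WRITE e=31  (e history now [(2, 39), (4, 31)])
v5: WRITE a=25  (a history now [(1, 66), (5, 25)])
v6: WRITE a=29  (a history now [(1, 66), (5, 25), (6, 29)])
READ b @v6: history=[] -> no version <= 6 -> NONE
v7: WRITE e=43  (e history now [(2, 39), (4, 31), (7, 43)])
v8: WRITE e=24  (e history now [(2, 39), (4, 31), (7, 43), (8, 24)])
v9: WRITE e=60  (e history now [(2, 39), (4, 31), (7, 43), (8, 24), (9, 60)])
READ b @v7: history=[] -> no version <= 7 -> NONE
v10: WRITE b=18  (b history now [(10, 18)])
READ a @v9: history=[(1, 66), (5, 25), (6, 29)] -> pick v6 -> 29
v11: WRITE d=30  (d history now [(3, 20), (11, 30)])
v12: WRITE f=0  (f history now [(12, 0)])
v13: WRITE e=41  (e history now [(2, 39), (4, 31), (7, 43), (8, 24), (9, 60), (13, 41)])
v14: WRITE e=44  (e history now [(2, 39), (4, 31), (7, 43), (8, 24), (9, 60), (13, 41), (14, 44)])
v15: WRITE c=49  (c history now [(15, 49)])
Read results in order: ['NONE', 'NONE', '29']
NONE count = 2

Answer: 2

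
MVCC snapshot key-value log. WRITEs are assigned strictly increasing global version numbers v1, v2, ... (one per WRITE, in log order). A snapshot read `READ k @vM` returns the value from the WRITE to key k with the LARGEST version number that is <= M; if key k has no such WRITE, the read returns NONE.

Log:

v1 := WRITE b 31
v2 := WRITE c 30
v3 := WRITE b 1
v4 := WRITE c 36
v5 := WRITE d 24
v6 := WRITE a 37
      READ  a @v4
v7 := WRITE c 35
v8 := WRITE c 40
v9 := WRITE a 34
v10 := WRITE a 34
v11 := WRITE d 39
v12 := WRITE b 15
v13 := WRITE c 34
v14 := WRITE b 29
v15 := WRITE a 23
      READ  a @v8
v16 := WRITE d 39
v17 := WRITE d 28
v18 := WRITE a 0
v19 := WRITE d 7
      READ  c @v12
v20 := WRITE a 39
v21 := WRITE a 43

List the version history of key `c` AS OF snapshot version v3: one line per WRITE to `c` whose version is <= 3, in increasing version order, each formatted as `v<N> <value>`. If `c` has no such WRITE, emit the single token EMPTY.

Scan writes for key=c with version <= 3:
  v1 WRITE b 31 -> skip
  v2 WRITE c 30 -> keep
  v3 WRITE b 1 -> skip
  v4 WRITE c 36 -> drop (> snap)
  v5 WRITE d 24 -> skip
  v6 WRITE a 37 -> skip
  v7 WRITE c 35 -> drop (> snap)
  v8 WRITE c 40 -> drop (> snap)
  v9 WRITE a 34 -> skip
  v10 WRITE a 34 -> skip
  v11 WRITE d 39 -> skip
  v12 WRITE b 15 -> skip
  v13 WRITE c 34 -> drop (> snap)
  v14 WRITE b 29 -> skip
  v15 WRITE a 23 -> skip
  v16 WRITE d 39 -> skip
  v17 WRITE d 28 -> skip
  v18 WRITE a 0 -> skip
  v19 WRITE d 7 -> skip
  v20 WRITE a 39 -> skip
  v21 WRITE a 43 -> skip
Collected: [(2, 30)]

Answer: v2 30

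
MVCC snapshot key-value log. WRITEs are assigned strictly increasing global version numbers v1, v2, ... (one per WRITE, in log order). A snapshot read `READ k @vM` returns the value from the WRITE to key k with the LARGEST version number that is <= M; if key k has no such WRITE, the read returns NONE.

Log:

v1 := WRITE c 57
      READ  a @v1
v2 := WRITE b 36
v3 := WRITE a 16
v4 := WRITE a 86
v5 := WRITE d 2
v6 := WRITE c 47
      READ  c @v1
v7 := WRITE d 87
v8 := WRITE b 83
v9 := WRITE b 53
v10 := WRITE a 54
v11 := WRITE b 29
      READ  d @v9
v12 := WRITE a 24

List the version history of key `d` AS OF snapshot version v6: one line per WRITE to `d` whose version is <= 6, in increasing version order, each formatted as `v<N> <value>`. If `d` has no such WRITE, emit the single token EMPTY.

Answer: v5 2

Derivation:
Scan writes for key=d with version <= 6:
  v1 WRITE c 57 -> skip
  v2 WRITE b 36 -> skip
  v3 WRITE a 16 -> skip
  v4 WRITE a 86 -> skip
  v5 WRITE d 2 -> keep
  v6 WRITE c 47 -> skip
  v7 WRITE d 87 -> drop (> snap)
  v8 WRITE b 83 -> skip
  v9 WRITE b 53 -> skip
  v10 WRITE a 54 -> skip
  v11 WRITE b 29 -> skip
  v12 WRITE a 24 -> skip
Collected: [(5, 2)]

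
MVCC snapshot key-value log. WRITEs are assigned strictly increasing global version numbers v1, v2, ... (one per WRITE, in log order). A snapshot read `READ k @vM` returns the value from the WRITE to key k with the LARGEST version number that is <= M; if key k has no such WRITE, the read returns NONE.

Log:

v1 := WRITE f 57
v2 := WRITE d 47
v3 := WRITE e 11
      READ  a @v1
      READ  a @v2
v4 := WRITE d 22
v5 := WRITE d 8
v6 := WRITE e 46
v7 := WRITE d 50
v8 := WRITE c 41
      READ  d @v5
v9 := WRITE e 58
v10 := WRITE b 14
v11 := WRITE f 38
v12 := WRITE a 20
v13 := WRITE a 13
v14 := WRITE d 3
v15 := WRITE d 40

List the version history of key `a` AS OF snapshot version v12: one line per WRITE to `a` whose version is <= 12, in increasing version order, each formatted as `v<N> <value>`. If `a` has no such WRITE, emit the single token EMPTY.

Scan writes for key=a with version <= 12:
  v1 WRITE f 57 -> skip
  v2 WRITE d 47 -> skip
  v3 WRITE e 11 -> skip
  v4 WRITE d 22 -> skip
  v5 WRITE d 8 -> skip
  v6 WRITE e 46 -> skip
  v7 WRITE d 50 -> skip
  v8 WRITE c 41 -> skip
  v9 WRITE e 58 -> skip
  v10 WRITE b 14 -> skip
  v11 WRITE f 38 -> skip
  v12 WRITE a 20 -> keep
  v13 WRITE a 13 -> drop (> snap)
  v14 WRITE d 3 -> skip
  v15 WRITE d 40 -> skip
Collected: [(12, 20)]

Answer: v12 20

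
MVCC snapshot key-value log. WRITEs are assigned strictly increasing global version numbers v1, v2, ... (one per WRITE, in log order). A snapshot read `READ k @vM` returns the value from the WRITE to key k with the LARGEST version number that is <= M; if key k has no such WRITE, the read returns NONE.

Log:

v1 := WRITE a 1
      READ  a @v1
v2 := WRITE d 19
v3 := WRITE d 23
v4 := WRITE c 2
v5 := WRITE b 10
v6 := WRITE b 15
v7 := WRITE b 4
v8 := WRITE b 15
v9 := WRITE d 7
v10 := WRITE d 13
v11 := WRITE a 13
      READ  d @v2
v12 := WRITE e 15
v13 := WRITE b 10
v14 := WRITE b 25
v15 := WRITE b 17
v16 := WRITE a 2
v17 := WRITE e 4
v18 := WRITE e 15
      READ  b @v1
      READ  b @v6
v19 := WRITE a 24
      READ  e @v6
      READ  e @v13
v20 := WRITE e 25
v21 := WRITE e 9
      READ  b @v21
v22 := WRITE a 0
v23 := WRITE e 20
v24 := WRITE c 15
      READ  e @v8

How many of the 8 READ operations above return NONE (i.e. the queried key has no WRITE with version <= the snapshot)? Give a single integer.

Answer: 3

Derivation:
v1: WRITE a=1  (a history now [(1, 1)])
READ a @v1: history=[(1, 1)] -> pick v1 -> 1
v2: WRITE d=19  (d history now [(2, 19)])
v3: WRITE d=23  (d history now [(2, 19), (3, 23)])
v4: WRITE c=2  (c history now [(4, 2)])
v5: WRITE b=10  (b history now [(5, 10)])
v6: WRITE b=15  (b history now [(5, 10), (6, 15)])
v7: WRITE b=4  (b history now [(5, 10), (6, 15), (7, 4)])
v8: WRITE b=15  (b history now [(5, 10), (6, 15), (7, 4), (8, 15)])
v9: WRITE d=7  (d history now [(2, 19), (3, 23), (9, 7)])
v10: WRITE d=13  (d history now [(2, 19), (3, 23), (9, 7), (10, 13)])
v11: WRITE a=13  (a history now [(1, 1), (11, 13)])
READ d @v2: history=[(2, 19), (3, 23), (9, 7), (10, 13)] -> pick v2 -> 19
v12: WRITE e=15  (e history now [(12, 15)])
v13: WRITE b=10  (b history now [(5, 10), (6, 15), (7, 4), (8, 15), (13, 10)])
v14: WRITE b=25  (b history now [(5, 10), (6, 15), (7, 4), (8, 15), (13, 10), (14, 25)])
v15: WRITE b=17  (b history now [(5, 10), (6, 15), (7, 4), (8, 15), (13, 10), (14, 25), (15, 17)])
v16: WRITE a=2  (a history now [(1, 1), (11, 13), (16, 2)])
v17: WRITE e=4  (e history now [(12, 15), (17, 4)])
v18: WRITE e=15  (e history now [(12, 15), (17, 4), (18, 15)])
READ b @v1: history=[(5, 10), (6, 15), (7, 4), (8, 15), (13, 10), (14, 25), (15, 17)] -> no version <= 1 -> NONE
READ b @v6: history=[(5, 10), (6, 15), (7, 4), (8, 15), (13, 10), (14, 25), (15, 17)] -> pick v6 -> 15
v19: WRITE a=24  (a history now [(1, 1), (11, 13), (16, 2), (19, 24)])
READ e @v6: history=[(12, 15), (17, 4), (18, 15)] -> no version <= 6 -> NONE
READ e @v13: history=[(12, 15), (17, 4), (18, 15)] -> pick v12 -> 15
v20: WRITE e=25  (e history now [(12, 15), (17, 4), (18, 15), (20, 25)])
v21: WRITE e=9  (e history now [(12, 15), (17, 4), (18, 15), (20, 25), (21, 9)])
READ b @v21: history=[(5, 10), (6, 15), (7, 4), (8, 15), (13, 10), (14, 25), (15, 17)] -> pick v15 -> 17
v22: WRITE a=0  (a history now [(1, 1), (11, 13), (16, 2), (19, 24), (22, 0)])
v23: WRITE e=20  (e history now [(12, 15), (17, 4), (18, 15), (20, 25), (21, 9), (23, 20)])
v24: WRITE c=15  (c history now [(4, 2), (24, 15)])
READ e @v8: history=[(12, 15), (17, 4), (18, 15), (20, 25), (21, 9), (23, 20)] -> no version <= 8 -> NONE
Read results in order: ['1', '19', 'NONE', '15', 'NONE', '15', '17', 'NONE']
NONE count = 3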